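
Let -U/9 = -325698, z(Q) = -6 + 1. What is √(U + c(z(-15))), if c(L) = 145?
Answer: √2931427 ≈ 1712.1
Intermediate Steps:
z(Q) = -5
U = 2931282 (U = -9*(-325698) = 2931282)
√(U + c(z(-15))) = √(2931282 + 145) = √2931427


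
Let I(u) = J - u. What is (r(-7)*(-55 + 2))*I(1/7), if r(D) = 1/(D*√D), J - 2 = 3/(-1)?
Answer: 424*I*√7/343 ≈ 3.2705*I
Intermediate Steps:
J = -1 (J = 2 + 3/(-1) = 2 + 3*(-1) = 2 - 3 = -1)
r(D) = D^(-3/2) (r(D) = 1/(D^(3/2)) = D^(-3/2))
I(u) = -1 - u
(r(-7)*(-55 + 2))*I(1/7) = ((-55 + 2)/(-7)^(3/2))*(-1 - 1/7) = ((I*√7/49)*(-53))*(-1 - 1*⅐) = (-53*I*√7/49)*(-1 - ⅐) = -53*I*√7/49*(-8/7) = 424*I*√7/343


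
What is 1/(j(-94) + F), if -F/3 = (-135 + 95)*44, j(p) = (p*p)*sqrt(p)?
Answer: 165/230216207 - 2209*I*sqrt(94)/1841729656 ≈ 7.1672e-7 - 1.1629e-5*I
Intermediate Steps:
j(p) = p**(5/2) (j(p) = p**2*sqrt(p) = p**(5/2))
F = 5280 (F = -3*(-135 + 95)*44 = -(-120)*44 = -3*(-1760) = 5280)
1/(j(-94) + F) = 1/((-94)**(5/2) + 5280) = 1/(8836*I*sqrt(94) + 5280) = 1/(5280 + 8836*I*sqrt(94))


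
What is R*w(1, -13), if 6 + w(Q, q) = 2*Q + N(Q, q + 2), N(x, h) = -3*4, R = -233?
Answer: 3728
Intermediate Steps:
N(x, h) = -12
w(Q, q) = -18 + 2*Q (w(Q, q) = -6 + (2*Q - 12) = -6 + (-12 + 2*Q) = -18 + 2*Q)
R*w(1, -13) = -233*(-18 + 2*1) = -233*(-18 + 2) = -233*(-16) = 3728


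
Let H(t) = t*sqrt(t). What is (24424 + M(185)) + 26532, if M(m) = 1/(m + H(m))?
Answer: 1734542239/34040 + sqrt(185)/34040 ≈ 50956.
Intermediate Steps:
H(t) = t**(3/2)
M(m) = 1/(m + m**(3/2))
(24424 + M(185)) + 26532 = (24424 + 1/(185 + 185**(3/2))) + 26532 = (24424 + 1/(185 + 185*sqrt(185))) + 26532 = 50956 + 1/(185 + 185*sqrt(185))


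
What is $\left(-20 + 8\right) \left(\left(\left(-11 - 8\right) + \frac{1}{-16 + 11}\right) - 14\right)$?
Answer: $\frac{1992}{5} \approx 398.4$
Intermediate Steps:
$\left(-20 + 8\right) \left(\left(\left(-11 - 8\right) + \frac{1}{-16 + 11}\right) - 14\right) = - 12 \left(\left(-19 + \frac{1}{-5}\right) - 14\right) = - 12 \left(\left(-19 - \frac{1}{5}\right) - 14\right) = - 12 \left(- \frac{96}{5} - 14\right) = \left(-12\right) \left(- \frac{166}{5}\right) = \frac{1992}{5}$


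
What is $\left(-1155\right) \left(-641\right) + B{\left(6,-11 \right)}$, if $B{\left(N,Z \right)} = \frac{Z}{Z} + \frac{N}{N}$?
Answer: $740357$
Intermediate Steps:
$B{\left(N,Z \right)} = 2$ ($B{\left(N,Z \right)} = 1 + 1 = 2$)
$\left(-1155\right) \left(-641\right) + B{\left(6,-11 \right)} = \left(-1155\right) \left(-641\right) + 2 = 740355 + 2 = 740357$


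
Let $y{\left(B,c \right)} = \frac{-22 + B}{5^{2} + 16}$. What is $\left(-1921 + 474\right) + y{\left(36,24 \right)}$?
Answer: $- \frac{59313}{41} \approx -1446.7$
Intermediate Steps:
$y{\left(B,c \right)} = - \frac{22}{41} + \frac{B}{41}$ ($y{\left(B,c \right)} = \frac{-22 + B}{25 + 16} = \frac{-22 + B}{41} = \left(-22 + B\right) \frac{1}{41} = - \frac{22}{41} + \frac{B}{41}$)
$\left(-1921 + 474\right) + y{\left(36,24 \right)} = \left(-1921 + 474\right) + \left(- \frac{22}{41} + \frac{1}{41} \cdot 36\right) = -1447 + \left(- \frac{22}{41} + \frac{36}{41}\right) = -1447 + \frac{14}{41} = - \frac{59313}{41}$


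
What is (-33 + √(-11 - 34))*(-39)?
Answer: 1287 - 117*I*√5 ≈ 1287.0 - 261.62*I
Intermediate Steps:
(-33 + √(-11 - 34))*(-39) = (-33 + √(-45))*(-39) = (-33 + 3*I*√5)*(-39) = 1287 - 117*I*√5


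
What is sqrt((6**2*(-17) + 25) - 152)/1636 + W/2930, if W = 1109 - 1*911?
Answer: 99/1465 + I*sqrt(739)/1636 ≈ 0.067577 + 0.016616*I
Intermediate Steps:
W = 198 (W = 1109 - 911 = 198)
sqrt((6**2*(-17) + 25) - 152)/1636 + W/2930 = sqrt((6**2*(-17) + 25) - 152)/1636 + 198/2930 = sqrt((36*(-17) + 25) - 152)*(1/1636) + 198*(1/2930) = sqrt((-612 + 25) - 152)*(1/1636) + 99/1465 = sqrt(-587 - 152)*(1/1636) + 99/1465 = sqrt(-739)*(1/1636) + 99/1465 = (I*sqrt(739))*(1/1636) + 99/1465 = I*sqrt(739)/1636 + 99/1465 = 99/1465 + I*sqrt(739)/1636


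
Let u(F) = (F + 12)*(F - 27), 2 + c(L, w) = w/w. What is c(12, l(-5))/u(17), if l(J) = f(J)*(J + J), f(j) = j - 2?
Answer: 1/290 ≈ 0.0034483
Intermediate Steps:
f(j) = -2 + j
l(J) = 2*J*(-2 + J) (l(J) = (-2 + J)*(J + J) = (-2 + J)*(2*J) = 2*J*(-2 + J))
c(L, w) = -1 (c(L, w) = -2 + w/w = -2 + 1 = -1)
u(F) = (-27 + F)*(12 + F) (u(F) = (12 + F)*(-27 + F) = (-27 + F)*(12 + F))
c(12, l(-5))/u(17) = -1/(-324 + 17² - 15*17) = -1/(-324 + 289 - 255) = -1/(-290) = -1*(-1/290) = 1/290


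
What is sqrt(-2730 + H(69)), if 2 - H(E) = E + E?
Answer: I*sqrt(2866) ≈ 53.535*I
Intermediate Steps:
H(E) = 2 - 2*E (H(E) = 2 - (E + E) = 2 - 2*E)
sqrt(-2730 + H(69)) = sqrt(-2730 + (2 - 2*69)) = sqrt(-2730 + (2 - 138)) = sqrt(-2730 - 136) = sqrt(-2866) = I*sqrt(2866)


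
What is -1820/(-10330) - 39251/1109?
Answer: -40344445/1145597 ≈ -35.217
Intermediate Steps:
-1820/(-10330) - 39251/1109 = -1820*(-1/10330) - 39251*1/1109 = 182/1033 - 39251/1109 = -40344445/1145597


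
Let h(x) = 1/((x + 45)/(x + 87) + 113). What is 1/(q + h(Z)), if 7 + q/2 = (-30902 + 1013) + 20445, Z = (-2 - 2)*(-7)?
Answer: -13068/247011221 ≈ -5.2904e-5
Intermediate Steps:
Z = 28 (Z = -4*(-7) = 28)
h(x) = 1/(113 + (45 + x)/(87 + x)) (h(x) = 1/((45 + x)/(87 + x) + 113) = 1/(113 + (45 + x)/(87 + x)))
q = -18902 (q = -14 + 2*((-30902 + 1013) + 20445) = -14 + 2*(-29889 + 20445) = -14 + 2*(-9444) = -14 - 18888 = -18902)
1/(q + h(Z)) = 1/(-18902 + (87 + 28)/(6*(1646 + 19*28))) = 1/(-18902 + (1/6)*115/(1646 + 532)) = 1/(-18902 + (1/6)*115/2178) = 1/(-18902 + (1/6)*(1/2178)*115) = 1/(-18902 + 115/13068) = 1/(-247011221/13068) = -13068/247011221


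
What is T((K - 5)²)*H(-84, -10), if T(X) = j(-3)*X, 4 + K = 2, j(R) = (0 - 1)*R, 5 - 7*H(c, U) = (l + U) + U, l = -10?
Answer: 735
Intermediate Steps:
H(c, U) = 15/7 - 2*U/7 (H(c, U) = 5/7 - ((-10 + U) + U)/7 = 5/7 - (-10 + 2*U)/7 = 5/7 + (10/7 - 2*U/7) = 15/7 - 2*U/7)
j(R) = -R
K = -2 (K = -4 + 2 = -2)
T(X) = 3*X (T(X) = (-1*(-3))*X = 3*X)
T((K - 5)²)*H(-84, -10) = (3*(-2 - 5)²)*(15/7 - 2/7*(-10)) = (3*(-7)²)*(15/7 + 20/7) = (3*49)*5 = 147*5 = 735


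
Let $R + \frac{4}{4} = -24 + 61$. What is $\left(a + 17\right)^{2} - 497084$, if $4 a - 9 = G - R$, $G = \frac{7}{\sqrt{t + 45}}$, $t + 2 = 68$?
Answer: $- \frac{55164659}{111} + \frac{287 \sqrt{111}}{888} \approx -4.9698 \cdot 10^{5}$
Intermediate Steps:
$t = 66$ ($t = -2 + 68 = 66$)
$R = 36$ ($R = -1 + \left(-24 + 61\right) = -1 + 37 = 36$)
$G = \frac{7 \sqrt{111}}{111}$ ($G = \frac{7}{\sqrt{66 + 45}} = \frac{7}{\sqrt{111}} = 7 \frac{\sqrt{111}}{111} = \frac{7 \sqrt{111}}{111} \approx 0.66441$)
$a = - \frac{27}{4} + \frac{7 \sqrt{111}}{444}$ ($a = \frac{9}{4} + \frac{\frac{7 \sqrt{111}}{111} - 36}{4} = \frac{9}{4} + \frac{-36 + \frac{7 \sqrt{111}}{111}}{4} = \frac{9}{4} - \left(9 - \frac{7 \sqrt{111}}{444}\right) = - \frac{27}{4} + \frac{7 \sqrt{111}}{444} \approx -6.5839$)
$\left(a + 17\right)^{2} - 497084 = \left(\left(- \frac{27}{4} + \frac{7 \sqrt{111}}{444}\right) + 17\right)^{2} - 497084 = \left(\frac{41}{4} + \frac{7 \sqrt{111}}{444}\right)^{2} - 497084 = -497084 + \left(\frac{41}{4} + \frac{7 \sqrt{111}}{444}\right)^{2}$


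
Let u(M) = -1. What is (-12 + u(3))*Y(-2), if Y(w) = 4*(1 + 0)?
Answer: -52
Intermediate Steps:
Y(w) = 4 (Y(w) = 4*1 = 4)
(-12 + u(3))*Y(-2) = (-12 - 1)*4 = -13*4 = -52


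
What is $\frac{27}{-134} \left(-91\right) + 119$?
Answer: $\frac{18403}{134} \approx 137.34$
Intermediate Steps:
$\frac{27}{-134} \left(-91\right) + 119 = 27 \left(- \frac{1}{134}\right) \left(-91\right) + 119 = \left(- \frac{27}{134}\right) \left(-91\right) + 119 = \frac{2457}{134} + 119 = \frac{18403}{134}$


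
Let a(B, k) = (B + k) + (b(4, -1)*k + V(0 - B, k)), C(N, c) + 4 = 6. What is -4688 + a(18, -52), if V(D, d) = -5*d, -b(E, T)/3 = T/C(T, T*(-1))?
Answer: -4540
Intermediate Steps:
C(N, c) = 2 (C(N, c) = -4 + 6 = 2)
b(E, T) = -3*T/2
a(B, k) = B - 5*k/2 (a(B, k) = (B + k) + ((-3/2*(-1))*k - 5*k) = (B + k) + (3*k/2 - 5*k) = (B + k) - 7*k/2 = B - 5*k/2)
-4688 + a(18, -52) = -4688 + (18 - 5/2*(-52)) = -4688 + (18 + 130) = -4688 + 148 = -4540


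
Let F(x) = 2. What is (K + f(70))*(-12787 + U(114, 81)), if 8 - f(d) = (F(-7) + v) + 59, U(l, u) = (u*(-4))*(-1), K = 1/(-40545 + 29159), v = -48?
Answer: 709531053/11386 ≈ 62316.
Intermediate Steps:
K = -1/11386 (K = 1/(-11386) = -1/11386 ≈ -8.7827e-5)
U(l, u) = 4*u (U(l, u) = -4*u*(-1) = 4*u)
f(d) = -5 (f(d) = 8 - ((2 - 48) + 59) = 8 - (-46 + 59) = 8 - 1*13 = 8 - 13 = -5)
(K + f(70))*(-12787 + U(114, 81)) = (-1/11386 - 5)*(-12787 + 4*81) = -56931*(-12787 + 324)/11386 = -56931/11386*(-12463) = 709531053/11386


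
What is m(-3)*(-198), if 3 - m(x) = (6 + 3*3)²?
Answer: 43956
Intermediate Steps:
m(x) = -222 (m(x) = 3 - (6 + 3*3)² = 3 - (6 + 9)² = 3 - 1*15² = 3 - 1*225 = 3 - 225 = -222)
m(-3)*(-198) = -222*(-198) = 43956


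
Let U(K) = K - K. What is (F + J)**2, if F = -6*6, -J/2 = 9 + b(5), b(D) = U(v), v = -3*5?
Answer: 2916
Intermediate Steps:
v = -15
U(K) = 0
b(D) = 0
J = -18 (J = -2*(9 + 0) = -2*9 = -18)
F = -36
(F + J)**2 = (-36 - 18)**2 = (-54)**2 = 2916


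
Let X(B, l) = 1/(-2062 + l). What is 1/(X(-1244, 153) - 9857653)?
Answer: -1909/18818259578 ≈ -1.0144e-7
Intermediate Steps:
1/(X(-1244, 153) - 9857653) = 1/(1/(-2062 + 153) - 9857653) = 1/(1/(-1909) - 9857653) = 1/(-1/1909 - 9857653) = 1/(-18818259578/1909) = -1909/18818259578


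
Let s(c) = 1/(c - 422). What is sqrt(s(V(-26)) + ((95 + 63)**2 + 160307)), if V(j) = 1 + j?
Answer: 2*sqrt(9254703198)/447 ≈ 430.43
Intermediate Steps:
s(c) = 1/(-422 + c)
sqrt(s(V(-26)) + ((95 + 63)**2 + 160307)) = sqrt(1/(-422 + (1 - 26)) + ((95 + 63)**2 + 160307)) = sqrt(1/(-422 - 25) + (158**2 + 160307)) = sqrt(1/(-447) + (24964 + 160307)) = sqrt(-1/447 + 185271) = sqrt(82816136/447) = 2*sqrt(9254703198)/447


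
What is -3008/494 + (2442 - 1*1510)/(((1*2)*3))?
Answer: 110590/741 ≈ 149.24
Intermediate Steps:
-3008/494 + (2442 - 1*1510)/(((1*2)*3)) = -3008*1/494 + (2442 - 1510)/((2*3)) = -1504/247 + 932/6 = -1504/247 + 932*(⅙) = -1504/247 + 466/3 = 110590/741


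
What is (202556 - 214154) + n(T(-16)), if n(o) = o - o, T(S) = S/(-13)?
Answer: -11598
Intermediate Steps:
T(S) = -S/13 (T(S) = S*(-1/13) = -S/13)
n(o) = 0
(202556 - 214154) + n(T(-16)) = (202556 - 214154) + 0 = -11598 + 0 = -11598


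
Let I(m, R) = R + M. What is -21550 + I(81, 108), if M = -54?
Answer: -21496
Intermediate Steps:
I(m, R) = -54 + R (I(m, R) = R - 54 = -54 + R)
-21550 + I(81, 108) = -21550 + (-54 + 108) = -21550 + 54 = -21496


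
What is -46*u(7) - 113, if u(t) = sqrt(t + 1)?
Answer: -113 - 92*sqrt(2) ≈ -243.11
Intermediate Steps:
u(t) = sqrt(1 + t)
-46*u(7) - 113 = -46*sqrt(1 + 7) - 113 = -92*sqrt(2) - 113 = -113 - 92*sqrt(2)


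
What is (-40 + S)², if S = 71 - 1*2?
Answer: 841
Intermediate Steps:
S = 69 (S = 71 - 2 = 69)
(-40 + S)² = (-40 + 69)² = 29² = 841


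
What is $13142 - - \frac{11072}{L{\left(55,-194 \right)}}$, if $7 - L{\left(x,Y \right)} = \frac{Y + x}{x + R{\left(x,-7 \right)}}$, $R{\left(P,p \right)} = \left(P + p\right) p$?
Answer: $\frac{6783702}{457} \approx 14844.0$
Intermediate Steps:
$R{\left(P,p \right)} = p \left(P + p\right)$
$L{\left(x,Y \right)} = 7 - \frac{Y + x}{49 - 6 x}$ ($L{\left(x,Y \right)} = 7 - \frac{Y + x}{x - 7 \left(x - 7\right)} = 7 - \frac{Y + x}{x - 7 \left(-7 + x\right)} = 7 - \frac{Y + x}{x - \left(-49 + 7 x\right)} = 7 - \frac{Y + x}{49 - 6 x}$)
$13142 - - \frac{11072}{L{\left(55,-194 \right)}} = 13142 - - \frac{11072}{\frac{1}{49 - 330} \left(343 - -194 - 2365\right)} = 13142 - - \frac{11072}{\frac{1}{49 - 330} \left(343 + 194 - 2365\right)} = 13142 - - \frac{11072}{\frac{1}{-281} \left(-1828\right)} = 13142 - - \frac{11072}{\left(- \frac{1}{281}\right) \left(-1828\right)} = 13142 - - \frac{11072}{\frac{1828}{281}} = 13142 - \left(-11072\right) \frac{281}{1828} = 13142 - - \frac{777808}{457} = 13142 + \frac{777808}{457} = \frac{6783702}{457}$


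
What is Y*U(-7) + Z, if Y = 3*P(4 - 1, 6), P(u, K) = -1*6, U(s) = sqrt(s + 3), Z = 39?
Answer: 39 - 36*I ≈ 39.0 - 36.0*I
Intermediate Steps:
U(s) = sqrt(3 + s)
P(u, K) = -6
Y = -18 (Y = 3*(-6) = -18)
Y*U(-7) + Z = -18*sqrt(3 - 7) + 39 = -36*I + 39 = 39 - 36*I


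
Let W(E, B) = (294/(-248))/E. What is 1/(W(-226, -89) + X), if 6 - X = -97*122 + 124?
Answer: 28024/328329331 ≈ 8.5353e-5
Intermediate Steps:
X = 11716 (X = 6 - (-97*122 + 124) = 6 - (-11834 + 124) = 6 - 1*(-11710) = 6 + 11710 = 11716)
W(E, B) = -147/(124*E) (W(E, B) = (294*(-1/248))/E = -147/(124*E))
1/(W(-226, -89) + X) = 1/(-147/124/(-226) + 11716) = 1/(-147/124*(-1/226) + 11716) = 1/(147/28024 + 11716) = 1/(328329331/28024) = 28024/328329331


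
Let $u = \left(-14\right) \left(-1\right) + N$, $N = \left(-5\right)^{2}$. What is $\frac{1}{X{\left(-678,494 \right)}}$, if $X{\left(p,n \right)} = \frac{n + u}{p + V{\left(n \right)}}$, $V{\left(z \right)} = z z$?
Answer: $\frac{243358}{533} \approx 456.58$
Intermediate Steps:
$N = 25$
$V{\left(z \right)} = z^{2}$
$u = 39$ ($u = \left(-14\right) \left(-1\right) + 25 = 14 + 25 = 39$)
$X{\left(p,n \right)} = \frac{39 + n}{p + n^{2}}$ ($X{\left(p,n \right)} = \frac{n + 39}{p + n^{2}} = \frac{39 + n}{p + n^{2}}$)
$\frac{1}{X{\left(-678,494 \right)}} = \frac{1}{\frac{1}{-678 + 494^{2}} \left(39 + 494\right)} = \frac{1}{\frac{1}{-678 + 244036} \cdot 533} = \frac{1}{\frac{1}{243358} \cdot 533} = \frac{1}{\frac{533}{243358}} = \frac{243358}{533}$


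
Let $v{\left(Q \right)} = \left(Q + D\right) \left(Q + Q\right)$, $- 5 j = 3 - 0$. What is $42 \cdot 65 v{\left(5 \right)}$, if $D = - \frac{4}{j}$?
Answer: $318500$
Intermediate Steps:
$j = - \frac{3}{5}$ ($j = - \frac{3 - 0}{5} = - \frac{3 + 0}{5} = \left(- \frac{1}{5}\right) 3 = - \frac{3}{5} \approx -0.6$)
$D = \frac{20}{3}$ ($D = - \frac{4}{- \frac{3}{5}} = \left(-4\right) \left(- \frac{5}{3}\right) = \frac{20}{3} \approx 6.6667$)
$v{\left(Q \right)} = 2 Q \left(\frac{20}{3} + Q\right)$ ($v{\left(Q \right)} = \left(Q + \frac{20}{3}\right) \left(Q + Q\right) = \left(\frac{20}{3} + Q\right) 2 Q = 2 Q \left(\frac{20}{3} + Q\right)$)
$42 \cdot 65 v{\left(5 \right)} = 42 \cdot 65 \cdot \frac{2}{3} \cdot 5 \left(20 + 3 \cdot 5\right) = 2730 \cdot \frac{2}{3} \cdot 5 \left(20 + 15\right) = 2730 \cdot \frac{2}{3} \cdot 5 \cdot 35 = 2730 \cdot \frac{350}{3} = 318500$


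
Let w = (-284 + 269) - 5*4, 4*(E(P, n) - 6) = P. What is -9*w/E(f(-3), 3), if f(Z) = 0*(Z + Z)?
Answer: 105/2 ≈ 52.500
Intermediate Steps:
f(Z) = 0 (f(Z) = 0*(2*Z) = 0)
E(P, n) = 6 + P/4
w = -35 (w = -15 - 20 = -35)
-9*w/E(f(-3), 3) = -(-315)/(6 + (1/4)*0) = -(-315)/(6 + 0) = -(-315)/6 = -9*(-35/6) = 105/2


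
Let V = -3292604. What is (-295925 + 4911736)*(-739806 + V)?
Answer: -18612842434510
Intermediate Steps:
(-295925 + 4911736)*(-739806 + V) = (-295925 + 4911736)*(-739806 - 3292604) = 4615811*(-4032410) = -18612842434510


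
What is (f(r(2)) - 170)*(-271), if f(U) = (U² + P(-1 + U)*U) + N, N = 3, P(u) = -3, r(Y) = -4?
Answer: 37669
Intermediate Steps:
f(U) = 3 + U² - 3*U (f(U) = (U² - 3*U) + 3 = 3 + U² - 3*U)
(f(r(2)) - 170)*(-271) = ((3 + (-4)² - 3*(-4)) - 170)*(-271) = ((3 + 16 + 12) - 170)*(-271) = (31 - 170)*(-271) = -139*(-271) = 37669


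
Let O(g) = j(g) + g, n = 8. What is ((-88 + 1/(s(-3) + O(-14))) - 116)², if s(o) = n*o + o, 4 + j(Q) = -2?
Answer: 91948921/2209 ≈ 41625.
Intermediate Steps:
j(Q) = -6 (j(Q) = -4 - 2 = -6)
s(o) = 9*o (s(o) = 8*o + o = 9*o)
O(g) = -6 + g
((-88 + 1/(s(-3) + O(-14))) - 116)² = ((-88 + 1/(9*(-3) + (-6 - 14))) - 116)² = ((-88 + 1/(-27 - 20)) - 116)² = ((-88 + 1/(-47)) - 116)² = ((-88 - 1/47) - 116)² = (-4137/47 - 116)² = (-9589/47)² = 91948921/2209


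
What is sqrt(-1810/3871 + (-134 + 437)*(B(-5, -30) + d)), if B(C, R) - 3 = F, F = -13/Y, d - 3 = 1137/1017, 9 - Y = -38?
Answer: 3*sqrt(1986323092400134)/2936983 ≈ 45.524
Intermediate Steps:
Y = 47 (Y = 9 - 1*(-38) = 9 + 38 = 47)
d = 1396/339 (d = 3 + 1137/1017 = 3 + 1137*(1/1017) = 3 + 379/339 = 1396/339 ≈ 4.1180)
F = -13/47 ≈ -0.27660
B(C, R) = 128/47 (B(C, R) = 3 - 13/47 = 128/47)
sqrt(-1810/3871 + (-134 + 437)*(B(-5, -30) + d)) = sqrt(-1810/3871 + (-134 + 437)*(128/47 + 1396/339)) = sqrt(-1810*1/3871 + 303*(109004/15933)) = sqrt(-1810/3871 + 11009404/5311) = sqrt(42607789974/20558881) = 3*sqrt(1986323092400134)/2936983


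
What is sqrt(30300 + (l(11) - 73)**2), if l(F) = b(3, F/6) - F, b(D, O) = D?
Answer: sqrt(36861) ≈ 191.99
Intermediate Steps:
l(F) = 3 - F
sqrt(30300 + (l(11) - 73)**2) = sqrt(30300 + ((3 - 1*11) - 73)**2) = sqrt(30300 + ((3 - 11) - 73)**2) = sqrt(30300 + (-8 - 73)**2) = sqrt(30300 + (-81)**2) = sqrt(30300 + 6561) = sqrt(36861)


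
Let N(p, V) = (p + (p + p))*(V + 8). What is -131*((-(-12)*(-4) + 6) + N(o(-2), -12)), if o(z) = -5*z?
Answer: 21222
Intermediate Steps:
N(p, V) = 3*p*(8 + V) (N(p, V) = (p + 2*p)*(8 + V) = (3*p)*(8 + V) = 3*p*(8 + V))
-131*((-(-12)*(-4) + 6) + N(o(-2), -12)) = -131*((-(-12)*(-4) + 6) + 3*(-5*(-2))*(8 - 12)) = -131*((-3*16 + 6) + 3*10*(-4)) = -131*((-48 + 6) - 120) = -131*(-42 - 120) = -131*(-162) = 21222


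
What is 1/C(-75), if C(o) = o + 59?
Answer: -1/16 ≈ -0.062500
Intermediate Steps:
C(o) = 59 + o
1/C(-75) = 1/(59 - 75) = 1/(-16) = -1/16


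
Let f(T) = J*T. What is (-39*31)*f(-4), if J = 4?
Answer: 19344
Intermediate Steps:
f(T) = 4*T
(-39*31)*f(-4) = (-39*31)*(4*(-4)) = -1209*(-16) = 19344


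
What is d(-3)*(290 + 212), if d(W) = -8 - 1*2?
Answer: -5020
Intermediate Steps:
d(W) = -10 (d(W) = -8 - 2 = -10)
d(-3)*(290 + 212) = -10*(290 + 212) = -10*502 = -5020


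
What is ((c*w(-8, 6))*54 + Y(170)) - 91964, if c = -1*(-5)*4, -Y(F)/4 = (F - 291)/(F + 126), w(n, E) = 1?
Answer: -6725295/74 ≈ -90882.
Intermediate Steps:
Y(F) = -4*(-291 + F)/(126 + F) (Y(F) = -4*(F - 291)/(F + 126) = -4*(-291 + F)/(126 + F))
c = 20 (c = 5*4 = 20)
((c*w(-8, 6))*54 + Y(170)) - 91964 = ((20*1)*54 + 4*(291 - 1*170)/(126 + 170)) - 91964 = (20*54 + 4*(291 - 170)/296) - 91964 = (1080 + 4*(1/296)*121) - 91964 = (1080 + 121/74) - 91964 = 80041/74 - 91964 = -6725295/74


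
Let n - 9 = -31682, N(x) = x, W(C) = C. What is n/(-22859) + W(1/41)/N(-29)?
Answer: 37636338/27179351 ≈ 1.3847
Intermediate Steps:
n = -31673 (n = 9 - 31682 = -31673)
n/(-22859) + W(1/41)/N(-29) = -31673/(-22859) + 1/(41*(-29)) = -31673*(-1/22859) + (1/41)*(-1/29) = 31673/22859 - 1/1189 = 37636338/27179351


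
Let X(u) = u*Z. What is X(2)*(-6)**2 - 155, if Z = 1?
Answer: -83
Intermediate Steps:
X(u) = u (X(u) = u*1 = u)
X(2)*(-6)**2 - 155 = 2*(-6)**2 - 155 = 2*36 - 155 = 72 - 155 = -83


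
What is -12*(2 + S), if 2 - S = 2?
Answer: -24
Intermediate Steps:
S = 0 (S = 2 - 1*2 = 2 - 2 = 0)
-12*(2 + S) = -12*(2 + 0) = -12*2 = -24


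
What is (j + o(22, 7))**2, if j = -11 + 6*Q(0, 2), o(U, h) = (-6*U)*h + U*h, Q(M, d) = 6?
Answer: 555025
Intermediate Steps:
o(U, h) = -5*U*h (o(U, h) = -6*U*h + U*h = -5*U*h)
j = 25 (j = -11 + 6*6 = -11 + 36 = 25)
(j + o(22, 7))**2 = (25 - 5*22*7)**2 = (25 - 770)**2 = (-745)**2 = 555025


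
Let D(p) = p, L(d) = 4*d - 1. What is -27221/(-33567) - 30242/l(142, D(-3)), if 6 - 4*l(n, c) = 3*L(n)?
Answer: 2732317/37855 ≈ 72.178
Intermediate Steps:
L(d) = -1 + 4*d
l(n, c) = 9/4 - 3*n (l(n, c) = 3/2 - 3*(-1 + 4*n)/4 = 3/2 - (-3 + 12*n)/4 = 3/2 + (3/4 - 3*n) = 9/4 - 3*n)
-27221/(-33567) - 30242/l(142, D(-3)) = -27221/(-33567) - 30242/(9/4 - 3*142) = -27221*(-1/33567) - 30242/(9/4 - 426) = 163/201 - 30242/(-1695/4) = 163/201 - 30242*(-4/1695) = 163/201 + 120968/1695 = 2732317/37855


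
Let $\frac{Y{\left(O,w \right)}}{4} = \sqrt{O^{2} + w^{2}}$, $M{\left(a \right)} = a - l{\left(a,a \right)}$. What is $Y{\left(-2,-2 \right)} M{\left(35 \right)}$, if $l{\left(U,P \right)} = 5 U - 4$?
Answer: $- 1088 \sqrt{2} \approx -1538.7$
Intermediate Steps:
$l{\left(U,P \right)} = -4 + 5 U$
$M{\left(a \right)} = 4 - 4 a$ ($M{\left(a \right)} = a - \left(-4 + 5 a\right) = 4 - 4 a$)
$Y{\left(O,w \right)} = 4 \sqrt{O^{2} + w^{2}}$
$Y{\left(-2,-2 \right)} M{\left(35 \right)} = 4 \sqrt{\left(-2\right)^{2} + \left(-2\right)^{2}} \left(4 - 140\right) = 4 \sqrt{4 + 4} \left(4 - 140\right) = 4 \sqrt{8} \left(-136\right) = 4 \cdot 2 \sqrt{2} \left(-136\right) = 8 \sqrt{2} \left(-136\right) = - 1088 \sqrt{2}$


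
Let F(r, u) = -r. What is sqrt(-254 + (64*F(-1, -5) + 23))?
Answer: I*sqrt(167) ≈ 12.923*I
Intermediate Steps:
sqrt(-254 + (64*F(-1, -5) + 23)) = sqrt(-254 + (64*(-1*(-1)) + 23)) = sqrt(-254 + (64*1 + 23)) = sqrt(-254 + (64 + 23)) = sqrt(-254 + 87) = sqrt(-167) = I*sqrt(167)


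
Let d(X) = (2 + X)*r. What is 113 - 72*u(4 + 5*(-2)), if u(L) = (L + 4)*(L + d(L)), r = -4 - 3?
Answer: 3281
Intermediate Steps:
r = -7
d(X) = -14 - 7*X (d(X) = (2 + X)*(-7) = -14 - 7*X)
u(L) = (-14 - 6*L)*(4 + L) (u(L) = (L + 4)*(L + (-14 - 7*L)) = (4 + L)*(-14 - 6*L) = (-14 - 6*L)*(4 + L))
113 - 72*u(4 + 5*(-2)) = 113 - 72*(-56 - 38*(4 + 5*(-2)) - 6*(4 + 5*(-2))²) = 113 - 72*(-56 - 38*(4 - 10) - 6*(4 - 10)²) = 113 - 72*(-56 - 38*(-6) - 6*(-6)²) = 113 - 72*(-56 + 228 - 6*36) = 113 - 72*(-56 + 228 - 216) = 113 - 72*(-44) = 113 + 3168 = 3281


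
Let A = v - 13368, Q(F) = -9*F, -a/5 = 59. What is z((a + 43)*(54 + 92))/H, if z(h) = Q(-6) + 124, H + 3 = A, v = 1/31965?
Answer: -2844885/213702007 ≈ -0.013312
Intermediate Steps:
a = -295 (a = -5*59 = -295)
v = 1/31965 ≈ 3.1284e-5
A = -427308119/31965 (A = 1/31965 - 13368 = -427308119/31965 ≈ -13368.)
H = -427404014/31965 (H = -3 - 427308119/31965 = -427404014/31965 ≈ -13371.)
z(h) = 178 (z(h) = -9*(-6) + 124 = 54 + 124 = 178)
z((a + 43)*(54 + 92))/H = 178/(-427404014/31965) = 178*(-31965/427404014) = -2844885/213702007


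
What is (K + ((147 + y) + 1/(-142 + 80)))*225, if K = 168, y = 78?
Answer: 5482125/62 ≈ 88421.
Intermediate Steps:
(K + ((147 + y) + 1/(-142 + 80)))*225 = (168 + ((147 + 78) + 1/(-142 + 80)))*225 = (168 + (225 + 1/(-62)))*225 = (168 + (225 - 1/62))*225 = (168 + 13949/62)*225 = (24365/62)*225 = 5482125/62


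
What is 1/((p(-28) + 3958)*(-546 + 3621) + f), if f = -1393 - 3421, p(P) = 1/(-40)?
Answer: 8/97327673 ≈ 8.2197e-8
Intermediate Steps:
p(P) = -1/40
f = -4814
1/((p(-28) + 3958)*(-546 + 3621) + f) = 1/((-1/40 + 3958)*(-546 + 3621) - 4814) = 1/((158319/40)*3075 - 4814) = 1/(97366185/8 - 4814) = 1/(97327673/8) = 8/97327673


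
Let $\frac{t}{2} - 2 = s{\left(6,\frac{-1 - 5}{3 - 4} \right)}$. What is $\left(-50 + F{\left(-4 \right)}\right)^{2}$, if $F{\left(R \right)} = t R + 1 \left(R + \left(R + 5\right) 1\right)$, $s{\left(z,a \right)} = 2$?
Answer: $7225$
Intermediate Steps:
$t = 8$ ($t = 4 + 2 \cdot 2 = 4 + 4 = 8$)
$F{\left(R \right)} = 5 + 10 R$ ($F{\left(R \right)} = 8 R + 1 \left(R + \left(R + 5\right) 1\right) = 8 R + 1 \left(R + \left(5 + R\right) 1\right) = 8 R + 1 \left(R + \left(5 + R\right)\right) = 8 R + 1 \left(5 + 2 R\right) = 8 R + \left(5 + 2 R\right) = 5 + 10 R$)
$\left(-50 + F{\left(-4 \right)}\right)^{2} = \left(-50 + \left(5 + 10 \left(-4\right)\right)\right)^{2} = \left(-50 + \left(5 - 40\right)\right)^{2} = \left(-50 - 35\right)^{2} = \left(-85\right)^{2} = 7225$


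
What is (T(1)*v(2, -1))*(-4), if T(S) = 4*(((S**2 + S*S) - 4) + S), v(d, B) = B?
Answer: -16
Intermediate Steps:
T(S) = -16 + 4*S + 8*S**2 (T(S) = 4*(((S**2 + S**2) - 4) + S) = 4*((2*S**2 - 4) + S) = 4*((-4 + 2*S**2) + S) = 4*(-4 + S + 2*S**2) = -16 + 4*S + 8*S**2)
(T(1)*v(2, -1))*(-4) = ((-16 + 4*1 + 8*1**2)*(-1))*(-4) = ((-16 + 4 + 8*1)*(-1))*(-4) = ((-16 + 4 + 8)*(-1))*(-4) = -4*(-1)*(-4) = 4*(-4) = -16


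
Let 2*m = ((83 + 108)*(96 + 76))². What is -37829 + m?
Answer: 539589123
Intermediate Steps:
m = 539626952 (m = ((83 + 108)*(96 + 76))²/2 = (191*172)²/2 = (½)*32852² = (½)*1079253904 = 539626952)
-37829 + m = -37829 + 539626952 = 539589123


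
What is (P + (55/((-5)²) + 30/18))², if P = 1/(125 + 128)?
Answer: 215766721/14402025 ≈ 14.982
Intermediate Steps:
P = 1/253 ≈ 0.0039526
(P + (55/((-5)²) + 30/18))² = (1/253 + (55/((-5)²) + 30/18))² = (1/253 + (55/25 + 30*(1/18)))² = (1/253 + (55*(1/25) + 5/3))² = (1/253 + (11/5 + 5/3))² = (1/253 + 58/15)² = (14689/3795)² = 215766721/14402025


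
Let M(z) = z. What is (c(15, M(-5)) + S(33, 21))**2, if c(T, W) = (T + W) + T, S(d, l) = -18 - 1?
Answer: 36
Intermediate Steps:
S(d, l) = -19
c(T, W) = W + 2*T
(c(15, M(-5)) + S(33, 21))**2 = ((-5 + 2*15) - 19)**2 = ((-5 + 30) - 19)**2 = (25 - 19)**2 = 6**2 = 36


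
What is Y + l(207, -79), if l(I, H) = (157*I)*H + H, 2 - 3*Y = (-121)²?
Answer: -7717139/3 ≈ -2.5724e+6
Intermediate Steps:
Y = -14639/3 (Y = ⅔ - ⅓*(-121)² = ⅔ - ⅓*14641 = ⅔ - 14641/3 = -14639/3 ≈ -4879.7)
l(I, H) = H + 157*H*I (l(I, H) = 157*H*I + H = H + 157*H*I)
Y + l(207, -79) = -14639/3 - 79*(1 + 157*207) = -14639/3 - 79*(1 + 32499) = -14639/3 - 79*32500 = -14639/3 - 2567500 = -7717139/3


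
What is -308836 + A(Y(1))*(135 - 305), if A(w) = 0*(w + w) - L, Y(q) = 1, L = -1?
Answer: -309006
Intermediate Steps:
A(w) = 1 (A(w) = 0*(w + w) - 1*(-1) = 0*(2*w) + 1 = 0 + 1 = 1)
-308836 + A(Y(1))*(135 - 305) = -308836 + 1*(135 - 305) = -308836 + 1*(-170) = -308836 - 170 = -309006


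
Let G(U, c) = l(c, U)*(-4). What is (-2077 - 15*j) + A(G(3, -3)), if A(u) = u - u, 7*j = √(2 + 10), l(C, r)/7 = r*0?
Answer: -2077 - 30*√3/7 ≈ -2084.4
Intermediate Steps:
l(C, r) = 0 (l(C, r) = 7*(r*0) = 7*0 = 0)
G(U, c) = 0 (G(U, c) = 0*(-4) = 0)
j = 2*√3/7 (j = √(2 + 10)/7 = √12/7 = (2*√3)/7 = 2*√3/7 ≈ 0.49487)
A(u) = 0
(-2077 - 15*j) + A(G(3, -3)) = (-2077 - 30*√3/7) + 0 = -2077 - 30*√3/7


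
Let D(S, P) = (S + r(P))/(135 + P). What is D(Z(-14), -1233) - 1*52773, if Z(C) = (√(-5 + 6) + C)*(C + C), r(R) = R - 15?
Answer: -28971935/549 ≈ -52772.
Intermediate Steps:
r(R) = -15 + R
Z(C) = 2*C*(1 + C) (Z(C) = (√1 + C)*(2*C) = (1 + C)*(2*C) = 2*C*(1 + C))
D(S, P) = (-15 + P + S)/(135 + P) (D(S, P) = (S + (-15 + P))/(135 + P) = (-15 + P + S)/(135 + P))
D(Z(-14), -1233) - 1*52773 = (-15 - 1233 + 2*(-14)*(1 - 14))/(135 - 1233) - 1*52773 = (-15 - 1233 + 2*(-14)*(-13))/(-1098) - 52773 = -(-15 - 1233 + 364)/1098 - 52773 = -1/1098*(-884) - 52773 = 442/549 - 52773 = -28971935/549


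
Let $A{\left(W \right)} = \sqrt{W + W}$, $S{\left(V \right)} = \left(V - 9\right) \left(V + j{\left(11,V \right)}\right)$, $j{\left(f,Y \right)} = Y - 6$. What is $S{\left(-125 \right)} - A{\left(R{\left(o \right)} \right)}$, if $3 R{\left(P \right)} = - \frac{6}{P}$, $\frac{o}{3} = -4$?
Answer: $34304 - \frac{\sqrt{3}}{3} \approx 34303.0$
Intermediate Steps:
$o = -12$ ($o = 3 \left(-4\right) = -12$)
$j{\left(f,Y \right)} = -6 + Y$
$R{\left(P \right)} = - \frac{2}{P}$ ($R{\left(P \right)} = \frac{\left(-6\right) \frac{1}{P}}{3} = - \frac{2}{P}$)
$S{\left(V \right)} = \left(-9 + V\right) \left(-6 + 2 V\right)$ ($S{\left(V \right)} = \left(V - 9\right) \left(V + \left(-6 + V\right)\right) = \left(-9 + V\right) \left(-6 + 2 V\right)$)
$A{\left(W \right)} = \sqrt{2} \sqrt{W}$ ($A{\left(W \right)} = \sqrt{2 W} = \sqrt{2} \sqrt{W}$)
$S{\left(-125 \right)} - A{\left(R{\left(o \right)} \right)} = \left(54 - -3000 + 2 \left(-125\right)^{2}\right) - \sqrt{2} \sqrt{- \frac{2}{-12}} = \left(54 + 3000 + 2 \cdot 15625\right) - \sqrt{2} \sqrt{\left(-2\right) \left(- \frac{1}{12}\right)} = \left(54 + 3000 + 31250\right) - \frac{\sqrt{2}}{\sqrt{6}} = 34304 - \sqrt{2} \frac{\sqrt{6}}{6} = 34304 - \frac{\sqrt{3}}{3}$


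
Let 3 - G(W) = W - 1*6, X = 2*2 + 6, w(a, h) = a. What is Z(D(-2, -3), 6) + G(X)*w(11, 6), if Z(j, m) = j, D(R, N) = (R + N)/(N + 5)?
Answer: -27/2 ≈ -13.500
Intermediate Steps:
D(R, N) = (N + R)/(5 + N)
X = 10 (X = 4 + 6 = 10)
G(W) = 9 - W (G(W) = 3 - (W - 1*6) = 3 - (W - 6) = 3 - (-6 + W) = 3 + (6 - W) = 9 - W)
Z(D(-2, -3), 6) + G(X)*w(11, 6) = (-3 - 2)/(5 - 3) + (9 - 1*10)*11 = -5/2 + (9 - 10)*11 = (½)*(-5) - 1*11 = -5/2 - 11 = -27/2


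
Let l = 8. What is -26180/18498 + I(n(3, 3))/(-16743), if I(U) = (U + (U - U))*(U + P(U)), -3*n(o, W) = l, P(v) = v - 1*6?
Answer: -658336186/464568021 ≈ -1.4171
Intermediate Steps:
P(v) = -6 + v (P(v) = v - 6 = -6 + v)
n(o, W) = -8/3 (n(o, W) = -⅓*8 = -8/3)
I(U) = U*(-6 + 2*U) (I(U) = (U + (U - U))*(U + (-6 + U)) = (U + 0)*(-6 + 2*U) = U*(-6 + 2*U))
-26180/18498 + I(n(3, 3))/(-16743) = -26180/18498 + (2*(-8/3)*(-3 - 8/3))/(-16743) = -26180*1/18498 + (2*(-8/3)*(-17/3))*(-1/16743) = -13090/9249 + (272/9)*(-1/16743) = -13090/9249 - 272/150687 = -658336186/464568021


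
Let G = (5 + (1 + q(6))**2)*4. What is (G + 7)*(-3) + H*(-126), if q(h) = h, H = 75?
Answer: -10119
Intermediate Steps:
G = 216 (G = (5 + (1 + 6)**2)*4 = (5 + 7**2)*4 = (5 + 49)*4 = 54*4 = 216)
(G + 7)*(-3) + H*(-126) = (216 + 7)*(-3) + 75*(-126) = 223*(-3) - 9450 = -669 - 9450 = -10119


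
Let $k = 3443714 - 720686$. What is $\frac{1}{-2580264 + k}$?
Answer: $\frac{1}{142764} \approx 7.0046 \cdot 10^{-6}$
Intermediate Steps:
$k = 2723028$
$\frac{1}{-2580264 + k} = \frac{1}{-2580264 + 2723028} = \frac{1}{142764}$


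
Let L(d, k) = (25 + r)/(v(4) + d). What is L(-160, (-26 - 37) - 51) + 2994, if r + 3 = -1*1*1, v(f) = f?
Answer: 155681/52 ≈ 2993.9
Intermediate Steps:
r = -4 (r = -3 - 1*1*1 = -3 - 1*1 = -3 - 1 = -4)
L(d, k) = 21/(4 + d) (L(d, k) = (25 - 4)/(4 + d) = 21/(4 + d))
L(-160, (-26 - 37) - 51) + 2994 = 21/(4 - 160) + 2994 = 21/(-156) + 2994 = 21*(-1/156) + 2994 = -7/52 + 2994 = 155681/52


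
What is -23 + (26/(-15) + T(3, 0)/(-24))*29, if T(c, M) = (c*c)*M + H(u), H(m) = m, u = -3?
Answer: -8357/120 ≈ -69.642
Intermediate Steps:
T(c, M) = -3 + M*c**2 (T(c, M) = (c*c)*M - 3 = c**2*M - 3 = M*c**2 - 3 = -3 + M*c**2)
-23 + (26/(-15) + T(3, 0)/(-24))*29 = -23 + (26/(-15) + (-3 + 0*3**2)/(-24))*29 = -23 + (26*(-1/15) + (-3 + 0*9)*(-1/24))*29 = -23 + (-26/15 + (-3 + 0)*(-1/24))*29 = -23 + (-26/15 - 3*(-1/24))*29 = -23 + (-26/15 + 1/8)*29 = -23 - 193/120*29 = -23 - 5597/120 = -8357/120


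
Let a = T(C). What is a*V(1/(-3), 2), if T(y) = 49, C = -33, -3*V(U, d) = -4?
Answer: 196/3 ≈ 65.333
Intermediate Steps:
V(U, d) = 4/3 (V(U, d) = -⅓*(-4) = 4/3)
a = 49
a*V(1/(-3), 2) = 49*(4/3) = 196/3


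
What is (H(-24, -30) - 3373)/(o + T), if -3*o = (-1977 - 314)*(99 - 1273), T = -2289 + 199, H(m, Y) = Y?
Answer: 10209/2695904 ≈ 0.0037869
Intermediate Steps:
T = -2090
o = -2689634/3 (o = -(-1977 - 314)*(99 - 1273)/3 = -(-2291)*(-1174)/3 = -⅓*2689634 = -2689634/3 ≈ -8.9655e+5)
(H(-24, -30) - 3373)/(o + T) = (-30 - 3373)/(-2689634/3 - 2090) = -3403/(-2695904/3) = -3403*(-3/2695904) = 10209/2695904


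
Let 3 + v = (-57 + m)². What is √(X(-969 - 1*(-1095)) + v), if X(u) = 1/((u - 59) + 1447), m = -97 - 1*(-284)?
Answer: 3*√4303470814/1514 ≈ 129.99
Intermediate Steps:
m = 187 (m = -97 + 284 = 187)
X(u) = 1/(1388 + u) (X(u) = 1/((-59 + u) + 1447) = 1/(1388 + u))
v = 16897 (v = -3 + (-57 + 187)² = -3 + 130² = -3 + 16900 = 16897)
√(X(-969 - 1*(-1095)) + v) = √(1/(1388 + (-969 - 1*(-1095))) + 16897) = √(1/(1388 + (-969 + 1095)) + 16897) = √(1/(1388 + 126) + 16897) = √(1/1514 + 16897) = √(25582059/1514) = 3*√4303470814/1514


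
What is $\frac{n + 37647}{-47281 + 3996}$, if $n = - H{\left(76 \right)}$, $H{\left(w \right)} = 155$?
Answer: $- \frac{37492}{43285} \approx -0.86617$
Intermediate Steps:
$n = -155$ ($n = \left(-1\right) 155 = -155$)
$\frac{n + 37647}{-47281 + 3996} = \frac{-155 + 37647}{-47281 + 3996} = \frac{37492}{-43285} = 37492 \left(- \frac{1}{43285}\right) = - \frac{37492}{43285}$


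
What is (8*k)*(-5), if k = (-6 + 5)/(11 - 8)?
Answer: 40/3 ≈ 13.333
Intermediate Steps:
k = -⅓ (k = -1/3 = -1*⅓ = -⅓ ≈ -0.33333)
(8*k)*(-5) = (8*(-⅓))*(-5) = -8/3*(-5) = 40/3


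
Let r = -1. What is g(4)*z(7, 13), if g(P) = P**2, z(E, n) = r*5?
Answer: -80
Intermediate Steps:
z(E, n) = -5 (z(E, n) = -1*5 = -5)
g(4)*z(7, 13) = 4**2*(-5) = 16*(-5) = -80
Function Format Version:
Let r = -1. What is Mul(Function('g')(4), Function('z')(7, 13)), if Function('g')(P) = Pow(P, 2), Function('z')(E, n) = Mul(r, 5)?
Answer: -80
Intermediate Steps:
Function('z')(E, n) = -5 (Function('z')(E, n) = Mul(-1, 5) = -5)
Mul(Function('g')(4), Function('z')(7, 13)) = Mul(Pow(4, 2), -5) = Mul(16, -5) = -80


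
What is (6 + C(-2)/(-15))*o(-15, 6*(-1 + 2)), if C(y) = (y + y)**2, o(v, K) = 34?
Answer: 2516/15 ≈ 167.73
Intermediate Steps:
C(y) = 4*y**2 (C(y) = (2*y)**2 = 4*y**2)
(6 + C(-2)/(-15))*o(-15, 6*(-1 + 2)) = (6 + (4*(-2)**2)/(-15))*34 = (6 + (4*4)*(-1/15))*34 = (6 + 16*(-1/15))*34 = (6 - 16/15)*34 = (74/15)*34 = 2516/15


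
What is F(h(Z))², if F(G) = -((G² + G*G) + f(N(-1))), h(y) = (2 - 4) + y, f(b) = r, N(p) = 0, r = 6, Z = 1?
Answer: 64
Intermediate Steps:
f(b) = 6
h(y) = -2 + y
F(G) = -6 - 2*G² (F(G) = -((G² + G*G) + 6) = -((G² + G²) + 6) = -(2*G² + 6) = -(6 + 2*G²) = -6 - 2*G²)
F(h(Z))² = (-6 - 2*(-2 + 1)²)² = (-6 - 2*(-1)²)² = (-6 - 2*1)² = (-6 - 2)² = (-8)² = 64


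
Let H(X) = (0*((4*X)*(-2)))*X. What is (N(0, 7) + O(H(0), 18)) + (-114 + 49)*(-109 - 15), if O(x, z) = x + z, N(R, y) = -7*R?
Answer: 8078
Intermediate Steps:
H(X) = 0 (H(X) = (0*(-8*X))*X = 0*X = 0)
(N(0, 7) + O(H(0), 18)) + (-114 + 49)*(-109 - 15) = (-7*0 + (0 + 18)) + (-114 + 49)*(-109 - 15) = (0 + 18) - 65*(-124) = 18 + 8060 = 8078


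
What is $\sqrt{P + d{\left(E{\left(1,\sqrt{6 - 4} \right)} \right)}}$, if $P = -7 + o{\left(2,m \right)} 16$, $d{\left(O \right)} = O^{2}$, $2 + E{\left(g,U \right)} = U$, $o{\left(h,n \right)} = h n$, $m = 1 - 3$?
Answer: $\sqrt{-71 + \left(2 - \sqrt{2}\right)^{2}} \approx 8.4058 i$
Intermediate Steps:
$m = -2$
$E{\left(g,U \right)} = -2 + U$
$P = -71$ ($P = -7 + 2 \left(-2\right) 16 = -7 - 64 = -71$)
$\sqrt{P + d{\left(E{\left(1,\sqrt{6 - 4} \right)} \right)}} = \sqrt{-71 + \left(-2 + \sqrt{6 - 4}\right)^{2}} = \sqrt{-71 + \left(-2 + \sqrt{2}\right)^{2}}$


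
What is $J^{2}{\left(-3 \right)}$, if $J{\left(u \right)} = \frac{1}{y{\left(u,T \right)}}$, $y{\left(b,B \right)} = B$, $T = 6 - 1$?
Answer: $\frac{1}{25} \approx 0.04$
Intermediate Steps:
$T = 5$ ($T = 6 - 1 = 5$)
$J{\left(u \right)} = \frac{1}{5}$
$J^{2}{\left(-3 \right)} = \left(\frac{1}{5}\right)^{2} = \frac{1}{25}$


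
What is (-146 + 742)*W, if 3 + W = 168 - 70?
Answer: 56620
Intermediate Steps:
W = 95 (W = -3 + (168 - 70) = -3 + 98 = 95)
(-146 + 742)*W = (-146 + 742)*95 = 596*95 = 56620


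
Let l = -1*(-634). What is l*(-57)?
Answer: -36138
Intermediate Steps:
l = 634
l*(-57) = 634*(-57) = -36138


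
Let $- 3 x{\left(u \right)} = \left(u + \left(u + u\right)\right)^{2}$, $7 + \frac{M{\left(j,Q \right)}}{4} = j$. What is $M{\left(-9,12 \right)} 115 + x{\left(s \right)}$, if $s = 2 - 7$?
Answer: $-7435$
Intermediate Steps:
$M{\left(j,Q \right)} = -28 + 4 j$
$s = -5$ ($s = 2 - 7 = -5$)
$x{\left(u \right)} = - 3 u^{2}$ ($x{\left(u \right)} = - \frac{\left(u + \left(u + u\right)\right)^{2}}{3} = - \frac{\left(u + 2 u\right)^{2}}{3} = - \frac{\left(3 u\right)^{2}}{3} = - \frac{9 u^{2}}{3} = - 3 u^{2}$)
$M{\left(-9,12 \right)} 115 + x{\left(s \right)} = \left(-28 + 4 \left(-9\right)\right) 115 - 3 \left(-5\right)^{2} = \left(-28 - 36\right) 115 - 75 = \left(-64\right) 115 - 75 = -7360 - 75 = -7435$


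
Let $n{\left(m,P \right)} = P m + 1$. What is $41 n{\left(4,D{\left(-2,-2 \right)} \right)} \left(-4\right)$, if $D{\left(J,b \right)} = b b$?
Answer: $-2788$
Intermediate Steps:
$D{\left(J,b \right)} = b^{2}$
$n{\left(m,P \right)} = 1 + P m$
$41 n{\left(4,D{\left(-2,-2 \right)} \right)} \left(-4\right) = 41 \left(1 + \left(-2\right)^{2} \cdot 4\right) \left(-4\right) = 41 \left(1 + 4 \cdot 4\right) \left(-4\right) = 41 \left(1 + 16\right) \left(-4\right) = 41 \cdot 17 \left(-4\right) = 697 \left(-4\right) = -2788$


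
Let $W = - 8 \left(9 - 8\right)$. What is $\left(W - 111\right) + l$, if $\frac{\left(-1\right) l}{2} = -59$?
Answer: $-1$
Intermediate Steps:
$l = 118$ ($l = \left(-2\right) \left(-59\right) = 118$)
$W = -8$ ($W = \left(-8\right) 1 = -8$)
$\left(W - 111\right) + l = \left(-8 - 111\right) + 118 = -119 + 118 = -1$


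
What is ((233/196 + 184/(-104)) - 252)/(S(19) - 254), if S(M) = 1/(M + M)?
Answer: 4075975/4098458 ≈ 0.99451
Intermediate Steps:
S(M) = 1/(2*M)
((233/196 + 184/(-104)) - 252)/(S(19) - 254) = ((233/196 + 184/(-104)) - 252)/((½)/19 - 254) = ((233*(1/196) + 184*(-1/104)) - 252)/((½)*(1/19) - 254) = ((233/196 - 23/13) - 252)/(1/38 - 254) = (-1479/2548 - 252)/(-9651/38) = -643575/2548*(-38/9651) = 4075975/4098458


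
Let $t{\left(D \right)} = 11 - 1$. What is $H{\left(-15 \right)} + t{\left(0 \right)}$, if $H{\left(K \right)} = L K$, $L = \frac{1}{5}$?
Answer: $7$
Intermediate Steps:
$L = \frac{1}{5} \approx 0.2$
$t{\left(D \right)} = 10$ ($t{\left(D \right)} = 11 - 1 = 10$)
$H{\left(K \right)} = \frac{K}{5}$
$H{\left(-15 \right)} + t{\left(0 \right)} = \frac{1}{5} \left(-15\right) + 10 = -3 + 10 = 7$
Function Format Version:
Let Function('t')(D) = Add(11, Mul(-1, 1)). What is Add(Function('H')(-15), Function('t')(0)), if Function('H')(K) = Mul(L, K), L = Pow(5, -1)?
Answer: 7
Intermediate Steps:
L = Rational(1, 5) ≈ 0.20000
Function('t')(D) = 10 (Function('t')(D) = Add(11, -1) = 10)
Function('H')(K) = Mul(Rational(1, 5), K)
Add(Function('H')(-15), Function('t')(0)) = Add(Mul(Rational(1, 5), -15), 10) = Add(-3, 10) = 7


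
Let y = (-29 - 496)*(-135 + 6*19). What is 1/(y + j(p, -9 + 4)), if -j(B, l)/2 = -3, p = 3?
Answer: 1/11031 ≈ 9.0654e-5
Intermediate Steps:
j(B, l) = 6 (j(B, l) = -2*(-3) = 6)
y = 11025 (y = -525*(-135 + 114) = -525*(-21) = 11025)
1/(y + j(p, -9 + 4)) = 1/(11025 + 6) = 1/11031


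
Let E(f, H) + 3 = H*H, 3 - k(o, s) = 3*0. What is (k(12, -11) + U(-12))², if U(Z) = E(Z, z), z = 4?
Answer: 256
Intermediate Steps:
k(o, s) = 3 (k(o, s) = 3 - 3*0 = 3 - 1*0 = 3 + 0 = 3)
E(f, H) = -3 + H² (E(f, H) = -3 + H*H = -3 + H²)
U(Z) = 13 (U(Z) = -3 + 4² = -3 + 16 = 13)
(k(12, -11) + U(-12))² = (3 + 13)² = 16² = 256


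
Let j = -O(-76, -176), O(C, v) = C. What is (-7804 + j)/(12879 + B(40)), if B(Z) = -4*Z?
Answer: -48/79 ≈ -0.60759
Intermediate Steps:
j = 76 (j = -1*(-76) = 76)
(-7804 + j)/(12879 + B(40)) = (-7804 + 76)/(12879 - 4*40) = -7728/(12879 - 160) = -7728/12719 = -7728*1/12719 = -48/79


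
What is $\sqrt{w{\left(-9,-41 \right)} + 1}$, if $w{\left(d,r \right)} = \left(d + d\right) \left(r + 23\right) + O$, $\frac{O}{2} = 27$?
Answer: $\sqrt{379} \approx 19.468$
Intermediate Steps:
$O = 54$ ($O = 2 \cdot 27 = 54$)
$w{\left(d,r \right)} = 54 + 2 d \left(23 + r\right)$ ($w{\left(d,r \right)} = \left(d + d\right) \left(r + 23\right) + 54 = 2 d \left(23 + r\right) + 54 = 54 + 2 d \left(23 + r\right)$)
$\sqrt{w{\left(-9,-41 \right)} + 1} = \sqrt{\left(54 + 46 \left(-9\right) + 2 \left(-9\right) \left(-41\right)\right) + 1} = \sqrt{\left(54 - 414 + 738\right) + 1} = \sqrt{378 + 1} = \sqrt{379}$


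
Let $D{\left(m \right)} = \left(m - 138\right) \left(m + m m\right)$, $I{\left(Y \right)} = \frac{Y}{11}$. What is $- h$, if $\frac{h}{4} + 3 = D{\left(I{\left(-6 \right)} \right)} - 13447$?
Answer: $\frac{71424920}{1331} \approx 53663.0$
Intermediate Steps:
$I{\left(Y \right)} = \frac{Y}{11}$ ($I{\left(Y \right)} = Y \frac{1}{11} = \frac{Y}{11}$)
$D{\left(m \right)} = \left(-138 + m\right) \left(m + m^{2}\right)$
$h = - \frac{71424920}{1331}$ ($h = -12 + 4 \left(\frac{1}{11} \left(-6\right) \left(-138 + \left(\frac{1}{11} \left(-6\right)\right)^{2} - 137 \cdot \frac{1}{11} \left(-6\right)\right) - 13447\right) = -12 + 4 \left(- \frac{6 \left(-138 + \left(- \frac{6}{11}\right)^{2} - - \frac{822}{11}\right)}{11} - 13447\right) = -12 + 4 \left(- \frac{6 \left(-138 + \frac{36}{121} + \frac{822}{11}\right)}{11} - 13447\right) = -12 + 4 \left(\left(- \frac{6}{11}\right) \left(- \frac{7620}{121}\right) - 13447\right) = -12 + 4 \left(\frac{45720}{1331} - 13447\right) = -12 + 4 \left(- \frac{17852237}{1331}\right) = -12 - \frac{71408948}{1331} = - \frac{71424920}{1331} \approx -53663.0$)
$- h = \left(-1\right) \left(- \frac{71424920}{1331}\right) = \frac{71424920}{1331}$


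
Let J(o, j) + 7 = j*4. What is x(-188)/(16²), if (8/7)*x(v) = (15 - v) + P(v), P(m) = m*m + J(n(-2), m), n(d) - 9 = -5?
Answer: 60879/512 ≈ 118.90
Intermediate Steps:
n(d) = 4 (n(d) = 9 - 5 = 4)
J(o, j) = -7 + 4*j (J(o, j) = -7 + j*4 = -7 + 4*j)
P(m) = -7 + m² + 4*m (P(m) = m*m + (-7 + 4*m) = m² + (-7 + 4*m) = -7 + m² + 4*m)
x(v) = 7 + 7*v²/8 + 21*v/8 (x(v) = 7*((15 - v) + (-7 + v² + 4*v))/8 = 7*(8 + v² + 3*v)/8 = 7 + 7*v²/8 + 21*v/8)
x(-188)/(16²) = (7 + (7/8)*(-188)² + (21/8)*(-188))/(16²) = (7 + (7/8)*35344 - 987/2)/256 = (7 + 30926 - 987/2)*(1/256) = (60879/2)*(1/256) = 60879/512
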